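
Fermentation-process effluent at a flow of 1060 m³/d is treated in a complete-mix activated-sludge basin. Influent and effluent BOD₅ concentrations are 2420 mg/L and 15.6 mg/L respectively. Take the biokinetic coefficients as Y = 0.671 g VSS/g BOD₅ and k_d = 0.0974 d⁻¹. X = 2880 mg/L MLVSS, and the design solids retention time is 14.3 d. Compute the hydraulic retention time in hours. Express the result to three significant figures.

τ ≈ 80.3 h

Steady-state biomass mass balance: V·X·(1 + k_d·θ_c) = Y·Q·(S₀ − S)·θ_c, so V = 0.671 × 1060 × (2420 − 15.6) × 14.3 / [2880 × (1 + 0.0974 × 14.3)] = 2.45×10^7 / 6891 = 3549 m³.
HRT = V/Q = 3549 m³ / 1060 m³·d⁻¹ = 3.348 d × 24 = 80.35 h.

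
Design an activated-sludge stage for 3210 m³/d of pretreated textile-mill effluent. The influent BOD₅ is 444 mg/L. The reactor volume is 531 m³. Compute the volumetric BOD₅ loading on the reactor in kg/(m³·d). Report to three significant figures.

L_v ≈ 2.68 kg BOD₅/(m³·d)

Volumetric loading L_v = Q·S₀ / V = 3210 × 444 g/m³ / 531.0 m³ = 2684 g/(m³·d) = 2.684 kg BOD₅/(m³·d).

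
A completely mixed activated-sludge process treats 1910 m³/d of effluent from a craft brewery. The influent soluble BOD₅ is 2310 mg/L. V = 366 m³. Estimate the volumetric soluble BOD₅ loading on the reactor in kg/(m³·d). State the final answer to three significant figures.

L_v ≈ 12.1 kg soluble BOD₅/(m³·d)

Applied soluble BOD₅ load per unit volume = Q·S₀/V = (1910 × 2310/1000)/366.0 = 12.05 kg soluble BOD₅·m⁻³·d⁻¹.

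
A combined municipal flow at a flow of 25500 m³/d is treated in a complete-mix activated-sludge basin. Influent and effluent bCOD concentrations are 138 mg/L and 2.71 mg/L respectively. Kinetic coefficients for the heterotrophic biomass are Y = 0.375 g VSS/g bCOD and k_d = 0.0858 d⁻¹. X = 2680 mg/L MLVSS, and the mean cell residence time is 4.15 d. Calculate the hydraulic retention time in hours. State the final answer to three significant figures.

τ ≈ 1.39 h

From the SRT design equation V = Y Q (S₀−S) θ_c / [X (1 + k_d θ_c)] = 0.375 × 25500 × (138 − 2.71) × 4.15 / [2680 × (1 + 0.0858 × 4.15)] = 5.37×10^6 / 3634 = 1477 m³.
HRT = V/Q = 1477 m³ / 25500 m³·d⁻¹ = 0.05793 d × 24 = 1.390 h.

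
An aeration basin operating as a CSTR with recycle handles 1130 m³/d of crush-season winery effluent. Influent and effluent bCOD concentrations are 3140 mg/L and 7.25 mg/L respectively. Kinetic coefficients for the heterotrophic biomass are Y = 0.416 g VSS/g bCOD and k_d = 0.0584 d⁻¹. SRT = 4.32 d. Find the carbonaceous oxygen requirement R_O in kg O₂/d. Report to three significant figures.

Observed yield with endogenous decay: Y_obs = Y / (1 + k_d·θ_c) = 0.416 / (1 + 0.0584 × 4.32) = 0.416 / 1.252 = 0.3322 g VSS/g bCOD.
Mass of bCOD removed per day: Q(S₀ − S) = 1130 × 3133 g/m³ = 3540 kg/d.
Net sludge production P_X = 0.3322 × 3540 = 1176 kg VSS/d.
R_O = Q·ΔS − 1.42 P_X = 3540 − 1670 = 1870 kg O₂/d.

R_O ≈ 1870 kg O₂/d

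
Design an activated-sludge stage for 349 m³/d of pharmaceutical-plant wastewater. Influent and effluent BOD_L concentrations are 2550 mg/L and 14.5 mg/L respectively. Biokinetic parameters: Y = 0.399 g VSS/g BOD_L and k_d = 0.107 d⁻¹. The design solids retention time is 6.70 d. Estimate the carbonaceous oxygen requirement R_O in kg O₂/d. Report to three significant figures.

The observed yield is Y_obs = Y/(1 + k_d·θ_c) = 0.399 / (1 + 0.107 × 6.70) = 0.399 / 1.717 = 0.2324 g VSS per g BOD_L removed.
ΔS = 2550 − 14.5 = 2536 mg/L, so the substrate removal rate is 349 × 2536/1000 = 884.9 kg BOD_L/d.
Net sludge production P_X = 0.2324 × 884.9 = 205.6 kg VSS/d.
R_O = Q·(S₀ − S) − 1.42·P_X = 884.9 − 1.42 × 205.6 = 592.9 kg O₂/d.

R_O ≈ 593 kg O₂/d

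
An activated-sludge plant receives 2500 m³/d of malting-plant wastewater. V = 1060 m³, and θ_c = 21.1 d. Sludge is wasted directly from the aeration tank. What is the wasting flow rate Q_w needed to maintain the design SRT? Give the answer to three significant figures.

Q_w ≈ 50.2 m³/d

Wasting from the aeration tank: Q_w = V / θ_c = 1060 / 21.1 = 50.24 m³/d.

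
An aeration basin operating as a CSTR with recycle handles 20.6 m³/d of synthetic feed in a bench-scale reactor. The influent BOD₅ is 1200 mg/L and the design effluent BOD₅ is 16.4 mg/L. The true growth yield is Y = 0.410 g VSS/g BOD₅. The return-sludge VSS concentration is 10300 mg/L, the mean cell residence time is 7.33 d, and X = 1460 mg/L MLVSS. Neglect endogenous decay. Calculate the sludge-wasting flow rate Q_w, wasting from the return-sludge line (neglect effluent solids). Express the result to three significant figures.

V·X = Y·Q·ΔS·θ_c gives V = 0.410 × 20.6 × (1200 − 16.4) × 7.33 / 1460 = 50.19 m³.
θ_c = V·X/(Q_w·X_r) when wasting from the recycle, so Q_w = V·X/(θ_c·X_r) = 50.19 × 1460 / (7.33 × 10300) = 0.9706 m³/d.

Q_w ≈ 0.971 m³/d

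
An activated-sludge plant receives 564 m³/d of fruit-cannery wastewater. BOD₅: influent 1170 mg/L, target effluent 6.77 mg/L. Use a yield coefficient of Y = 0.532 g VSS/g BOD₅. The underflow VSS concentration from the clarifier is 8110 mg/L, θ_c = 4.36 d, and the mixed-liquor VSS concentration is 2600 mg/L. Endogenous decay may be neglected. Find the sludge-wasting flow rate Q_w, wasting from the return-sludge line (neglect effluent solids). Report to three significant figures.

Q_w ≈ 43.0 m³/d

Biomass mass balance (decay neglected): V·X = Y·Q·(S₀ − S)·θ_c, so V = 0.532 × 564 × (1170 − 6.77) × 4.36 / 2600 = 585.3 m³.
Wasting from the return line (neglecting effluent solids): Q_w = V·X / (θ_c·X_r) = 585.3 × 2600 / (4.36 × 8110) = 43.04 m³/d.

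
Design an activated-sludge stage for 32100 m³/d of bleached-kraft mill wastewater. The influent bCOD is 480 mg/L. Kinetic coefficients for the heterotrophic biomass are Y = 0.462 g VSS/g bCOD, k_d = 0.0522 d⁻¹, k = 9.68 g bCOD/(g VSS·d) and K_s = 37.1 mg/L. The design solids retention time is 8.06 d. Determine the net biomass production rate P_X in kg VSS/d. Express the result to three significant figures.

P_X ≈ 4990 kg VSS/d

Effluent substrate depends only on kinetics and SRT: S = K_s(1 + k_d θ_c) / [θ_c(Yk − k_d) − 1] = 37.1 × (1 + 0.0522 × 8.06) / [8.06 × (0.462 × 9.68 − 0.0522) − 1] = 52.71 / 34.62 = 1.522 mg/L.
Correct the yield for decay: Y_obs = Y/(1 + k_d θ_c) = 0.462 / (1 + 0.0522 × 8.06) = 0.462 / 1.421 = 0.3252.
Mass of bCOD removed per day: Q(S₀ − S) = 32100 × 478.5 g/m³ = 15359 kg/d.
P_X = Y_obs · Q(S₀ − S) = 0.3252 × 15359 = 4995 kg VSS/d.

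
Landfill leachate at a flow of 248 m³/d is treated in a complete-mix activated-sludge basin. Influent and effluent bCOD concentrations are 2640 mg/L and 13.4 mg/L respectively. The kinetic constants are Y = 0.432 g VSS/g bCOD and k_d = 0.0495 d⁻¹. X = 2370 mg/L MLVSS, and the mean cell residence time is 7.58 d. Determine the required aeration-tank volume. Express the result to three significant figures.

V ≈ 654 m³

From the SRT design equation V = Y Q (S₀−S) θ_c / [X (1 + k_d θ_c)] = 0.432 × 248 × (2640 − 13.4) × 7.58 / [2370 × (1 + 0.0495 × 7.58)] = 2.13×10^6 / 3259 = 654.5 m³.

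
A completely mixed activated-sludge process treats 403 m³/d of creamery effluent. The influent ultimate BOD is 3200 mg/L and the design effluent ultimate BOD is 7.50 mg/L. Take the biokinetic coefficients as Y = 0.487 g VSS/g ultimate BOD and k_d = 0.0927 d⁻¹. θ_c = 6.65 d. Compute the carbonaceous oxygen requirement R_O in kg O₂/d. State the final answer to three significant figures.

R_O ≈ 736 kg O₂/d

Observed yield with endogenous decay: Y_obs = Y / (1 + k_d·θ_c) = 0.487 / (1 + 0.0927 × 6.65) = 0.487 / 1.616 = 0.3013 g VSS/g ultimate BOD.
Mass of ultimate BOD removed per day: Q(S₀ − S) = 403 × 3192 g/m³ = 1287 kg/d.
P_X = Y_obs·Q·(S₀ − S) = 0.3013 × 1287 = 387.6 kg VSS/d.
Carbonaceous O₂ demand = substrate oxidised − cell-mass equivalent = 1287 − 1.42 × 387.6 = 736.2 kg O₂/d.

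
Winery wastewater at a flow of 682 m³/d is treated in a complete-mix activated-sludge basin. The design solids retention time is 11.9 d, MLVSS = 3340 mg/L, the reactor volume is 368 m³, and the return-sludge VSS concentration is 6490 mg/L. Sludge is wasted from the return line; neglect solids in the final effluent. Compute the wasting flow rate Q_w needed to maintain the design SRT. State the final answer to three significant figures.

Q_w ≈ 15.9 m³/d

θ_c = V·X/(Q_w·X_r) when wasting from the recycle, so Q_w = V·X/(θ_c·X_r) = 368.0 × 3340 / (11.9 × 6490) = 15.91 m³/d.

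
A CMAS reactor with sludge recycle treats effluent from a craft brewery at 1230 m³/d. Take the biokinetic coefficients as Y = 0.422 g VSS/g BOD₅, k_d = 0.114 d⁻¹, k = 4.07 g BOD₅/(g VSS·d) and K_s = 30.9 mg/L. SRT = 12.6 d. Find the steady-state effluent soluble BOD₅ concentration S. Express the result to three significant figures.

S ≈ 3.92 mg/L

Effluent substrate depends only on kinetics and SRT: S = K_s(1 + k_d θ_c) / [θ_c(Yk − k_d) − 1] = 30.9 × (1 + 0.114 × 12.6) / [12.6 × (0.422 × 4.07 − 0.114) − 1] = 75.28 / 19.20 = 3.920 mg/L.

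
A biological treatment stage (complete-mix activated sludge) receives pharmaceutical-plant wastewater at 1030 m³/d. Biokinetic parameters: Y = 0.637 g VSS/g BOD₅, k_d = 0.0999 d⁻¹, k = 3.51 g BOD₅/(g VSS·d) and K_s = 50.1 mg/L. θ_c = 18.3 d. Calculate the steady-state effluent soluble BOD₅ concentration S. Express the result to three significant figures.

Effluent substrate depends only on kinetics and SRT: S = K_s(1 + k_d θ_c) / [θ_c(Yk − k_d) − 1] = 50.1 × (1 + 0.0999 × 18.3) / [18.3 × (0.637 × 3.51 − 0.0999) − 1] = 141.7 / 38.09 = 3.720 mg/L.

S ≈ 3.72 mg/L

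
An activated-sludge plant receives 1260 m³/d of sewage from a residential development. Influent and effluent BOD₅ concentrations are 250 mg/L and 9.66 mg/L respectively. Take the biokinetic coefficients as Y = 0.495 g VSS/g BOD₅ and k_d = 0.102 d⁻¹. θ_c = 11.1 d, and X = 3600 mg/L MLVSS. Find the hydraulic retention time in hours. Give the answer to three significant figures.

τ ≈ 4.13 h

Steady-state biomass mass balance: V·X·(1 + k_d·θ_c) = Y·Q·(S₀ − S)·θ_c, so V = 0.495 × 1260 × (250 − 9.66) × 11.1 / [3600 × (1 + 0.102 × 11.1)] = 1.66×10^6 / 7676 = 216.8 m³.
HRT = V/Q = 216.8 m³ / 1260 m³·d⁻¹ = 0.1720 d × 24 = 4.129 h.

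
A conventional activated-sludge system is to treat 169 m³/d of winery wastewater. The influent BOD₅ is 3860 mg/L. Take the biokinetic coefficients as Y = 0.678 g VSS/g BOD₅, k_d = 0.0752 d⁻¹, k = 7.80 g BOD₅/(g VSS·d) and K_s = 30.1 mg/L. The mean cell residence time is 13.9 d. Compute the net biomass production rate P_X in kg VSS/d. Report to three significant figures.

P_X ≈ 216 kg VSS/d

For a completely mixed reactor with recycle the Lawrence–McCarty relation gives S = K_s·(1 + k_d·θ_c) / [θ_c·(Y·k − k_d) − 1] = 30.1 × (1 + 0.0752 × 13.9) / [13.9 × (0.678 × 7.80 − 0.0752) − 1] = 61.56 / 71.46 = 0.8615 mg/L.
The observed yield is Y_obs = Y/(1 + k_d·θ_c) = 0.678 / (1 + 0.0752 × 13.9) = 0.678 / 2.045 = 0.3315 g VSS per g BOD₅ removed.
Substrate removed = Q·(S₀ − S) = 169 m³/d × (3860 − 0.861) g/m³ = 6.52×10^5 g/d = 652.2 kg/d.
Net biomass production P_X = Y_obs × Q·(S₀ − S) = 0.3315 × 652.2 = 216.2 kg VSS/d.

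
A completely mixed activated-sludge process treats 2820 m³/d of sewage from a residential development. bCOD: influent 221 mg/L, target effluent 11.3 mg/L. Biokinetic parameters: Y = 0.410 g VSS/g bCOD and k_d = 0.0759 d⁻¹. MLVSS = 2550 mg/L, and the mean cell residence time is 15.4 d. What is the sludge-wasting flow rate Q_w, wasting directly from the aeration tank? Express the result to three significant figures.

Q_w ≈ 43.8 m³/d

From the SRT design equation V = Y Q (S₀−S) θ_c / [X (1 + k_d θ_c)] = 0.410 × 2820 × (221 − 11.3) × 15.4 / [2550 × (1 + 0.0759 × 15.4)] = 3.73×10^6 / 5531 = 675.1 m³.
For wasting at MLVSS concentration, Q_w = V/θ_c = 675.1/15.4 = 43.84 m³/d.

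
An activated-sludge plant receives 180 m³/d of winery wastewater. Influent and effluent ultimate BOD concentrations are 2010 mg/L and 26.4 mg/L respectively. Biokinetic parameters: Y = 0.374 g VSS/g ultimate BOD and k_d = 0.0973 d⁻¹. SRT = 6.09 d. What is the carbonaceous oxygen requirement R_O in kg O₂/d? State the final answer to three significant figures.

Observed yield with endogenous decay: Y_obs = Y / (1 + k_d·θ_c) = 0.374 / (1 + 0.0973 × 6.09) = 0.374 / 1.593 = 0.2348 g VSS/g ultimate BOD.
ΔS = 2010 − 26.4 = 1984 mg/L, so the substrate removal rate is 180 × 1984/1000 = 357.0 kg ultimate BOD/d.
Net sludge production P_X = 0.2348 × 357.0 = 83.85 kg VSS/d.
R_O = Q·ΔS − 1.42 P_X = 357.0 − 119.1 = 238.0 kg O₂/d.

R_O ≈ 238 kg O₂/d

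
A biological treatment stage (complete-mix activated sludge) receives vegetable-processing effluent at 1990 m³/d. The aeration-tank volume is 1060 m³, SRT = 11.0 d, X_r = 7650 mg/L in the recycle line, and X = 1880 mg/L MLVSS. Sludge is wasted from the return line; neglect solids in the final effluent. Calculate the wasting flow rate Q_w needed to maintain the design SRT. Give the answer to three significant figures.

Q_w ≈ 23.7 m³/d

θ_c = V·X/(Q_w·X_r) when wasting from the recycle, so Q_w = V·X/(θ_c·X_r) = 1060 × 1880 / (11.0 × 7650) = 23.68 m³/d.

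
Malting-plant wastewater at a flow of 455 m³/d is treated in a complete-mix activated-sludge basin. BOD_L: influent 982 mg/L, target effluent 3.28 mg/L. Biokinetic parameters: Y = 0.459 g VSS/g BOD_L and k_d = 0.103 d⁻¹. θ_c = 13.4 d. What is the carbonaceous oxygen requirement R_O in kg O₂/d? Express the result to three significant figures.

Correct the yield for decay: Y_obs = Y/(1 + k_d θ_c) = 0.459 / (1 + 0.103 × 13.4) = 0.459 / 2.380 = 0.1928.
Substrate removed = Q·(S₀ − S) = 455 m³/d × (982 − 3.28) g/m³ = 4.45×10^5 g/d = 445.3 kg/d.
Biomass synthesised: P_X = Y_obs × 445.3 = 85.88 kg VSS/d.
Carbonaceous O₂ demand = substrate oxidised − cell-mass equivalent = 445.3 − 1.42 × 85.88 = 323.4 kg O₂/d.

R_O ≈ 323 kg O₂/d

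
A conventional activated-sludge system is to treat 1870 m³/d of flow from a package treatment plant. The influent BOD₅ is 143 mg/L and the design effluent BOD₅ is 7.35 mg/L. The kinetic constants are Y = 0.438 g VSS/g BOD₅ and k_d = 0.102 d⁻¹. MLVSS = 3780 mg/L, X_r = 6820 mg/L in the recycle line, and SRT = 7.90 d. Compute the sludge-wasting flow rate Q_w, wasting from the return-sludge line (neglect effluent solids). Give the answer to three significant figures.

Rearranging the biomass balance for a CMAS with decay, V = Y·Q·ΔS·θ_c / [X·(1+k_d θ_c)] = 0.438 × 1870 × (143 − 7.35) × 7.90 / [3780 × (1 + 0.102 × 7.90)] = 8.78×10^5 / 6826 = 128.6 m³.
Wasting from the return line (neglecting effluent solids): Q_w = V·X / (θ_c·X_r) = 128.6 × 3780 / (7.90 × 6820) = 9.022 m³/d.

Q_w ≈ 9.02 m³/d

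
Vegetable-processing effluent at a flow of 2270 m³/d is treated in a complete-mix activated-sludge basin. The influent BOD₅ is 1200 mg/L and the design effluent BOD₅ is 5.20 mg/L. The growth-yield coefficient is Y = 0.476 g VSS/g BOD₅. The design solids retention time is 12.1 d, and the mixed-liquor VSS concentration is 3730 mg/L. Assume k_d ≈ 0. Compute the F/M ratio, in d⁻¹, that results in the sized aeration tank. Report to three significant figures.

F/M ≈ 0.174 d⁻¹

With k_d = 0 the design equation reduces to V = Y Q (S₀−S) θ_c / X = 0.476 × 2270 × (1200 − 5.20) × 12.1 / 3730 = 4188 m³.
F/M = applied load / biomass = Q·S₀/(V·X) = 2270 × 1200 / (4188 × 3730) = 0.1744 d⁻¹.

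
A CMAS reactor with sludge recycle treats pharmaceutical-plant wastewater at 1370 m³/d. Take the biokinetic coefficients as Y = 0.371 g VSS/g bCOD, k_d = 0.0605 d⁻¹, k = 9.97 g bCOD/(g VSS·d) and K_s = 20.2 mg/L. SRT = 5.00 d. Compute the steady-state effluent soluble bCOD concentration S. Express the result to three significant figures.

From the Monod/SRT balance for a CMAS, S = K_s·(1+k_d θ_c)/[θ_c·(Y k − k_d) − 1] = 20.2 × (1 + 0.0605 × 5.00) / [5.00 × (0.371 × 9.97 − 0.0605) − 1] = 26.31 / 17.19 = 1.530 mg/L.

S ≈ 1.53 mg/L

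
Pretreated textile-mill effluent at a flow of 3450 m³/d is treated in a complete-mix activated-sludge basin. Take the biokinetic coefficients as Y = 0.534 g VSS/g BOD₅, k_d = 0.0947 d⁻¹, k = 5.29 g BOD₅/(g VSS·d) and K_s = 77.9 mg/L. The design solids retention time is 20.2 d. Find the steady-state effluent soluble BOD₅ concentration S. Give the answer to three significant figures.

For a completely mixed reactor with recycle the Lawrence–McCarty relation gives S = K_s·(1 + k_d·θ_c) / [θ_c·(Y·k − k_d) − 1] = 77.9 × (1 + 0.0947 × 20.2) / [20.2 × (0.534 × 5.29 − 0.0947) − 1] = 226.9 / 54.15 = 4.191 mg/L.

S ≈ 4.19 mg/L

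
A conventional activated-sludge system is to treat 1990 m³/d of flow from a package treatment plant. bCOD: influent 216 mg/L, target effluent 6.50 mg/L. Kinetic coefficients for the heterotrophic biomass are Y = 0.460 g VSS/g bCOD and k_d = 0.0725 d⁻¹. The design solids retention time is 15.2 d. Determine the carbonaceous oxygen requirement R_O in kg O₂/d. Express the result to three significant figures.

The observed yield is Y_obs = Y/(1 + k_d·θ_c) = 0.460 / (1 + 0.0725 × 15.2) = 0.460 / 2.102 = 0.2188 g VSS per g bCOD removed.
Mass of bCOD removed per day: Q(S₀ − S) = 1990 × 209.5 g/m³ = 416.9 kg/d.
P_X = Y_obs·Q·(S₀ − S) = 0.2188 × 416.9 = 91.24 kg VSS/d.
R_O = Q·(S₀ − S) − 1.42·P_X = 416.9 − 1.42 × 91.24 = 287.4 kg O₂/d.

R_O ≈ 287 kg O₂/d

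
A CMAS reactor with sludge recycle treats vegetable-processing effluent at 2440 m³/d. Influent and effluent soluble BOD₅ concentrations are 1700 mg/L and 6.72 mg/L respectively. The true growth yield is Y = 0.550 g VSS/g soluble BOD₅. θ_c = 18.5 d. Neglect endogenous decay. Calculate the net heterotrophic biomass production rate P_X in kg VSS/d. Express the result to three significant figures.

No decay correction is needed, so Y_obs = Y = 0.550.
ΔS = 1700 − 6.72 = 1693 mg/L, so the substrate removal rate is 2440 × 1693/1000 = 4132 kg soluble BOD₅/d.
Biomass produced: P_X = Y_obs·Q·ΔS = 0.5500 × 4132 ≈ 2272 kg VSS/d.

P_X ≈ 2270 kg VSS/d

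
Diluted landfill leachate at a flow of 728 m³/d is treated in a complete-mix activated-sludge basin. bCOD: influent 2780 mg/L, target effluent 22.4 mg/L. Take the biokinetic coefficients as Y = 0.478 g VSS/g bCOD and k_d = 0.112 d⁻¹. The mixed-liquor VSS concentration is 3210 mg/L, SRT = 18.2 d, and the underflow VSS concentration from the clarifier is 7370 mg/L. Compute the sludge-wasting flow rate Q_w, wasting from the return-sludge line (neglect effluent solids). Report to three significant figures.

Q_w ≈ 42.9 m³/d

From the SRT design equation V = Y Q (S₀−S) θ_c / [X (1 + k_d θ_c)] = 0.478 × 728 × (2780 − 22.4) × 18.2 / [3210 × (1 + 0.112 × 18.2)] = 1.75×10^7 / 9753 = 1791 m³.
Wasting from the return line (neglecting effluent solids): Q_w = V·X / (θ_c·X_r) = 1791 × 3210 / (18.2 × 7370) = 42.85 m³/d.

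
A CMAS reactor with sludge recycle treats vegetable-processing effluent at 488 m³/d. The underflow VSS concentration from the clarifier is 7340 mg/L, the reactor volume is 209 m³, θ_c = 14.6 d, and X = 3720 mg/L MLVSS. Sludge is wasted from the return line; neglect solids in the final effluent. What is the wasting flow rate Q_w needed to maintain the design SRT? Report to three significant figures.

Q_w ≈ 7.26 m³/d

Q_w = (V·X)/(θ_c X_r) = 209.0 × 3720 / (14.6 × 7340) = 7.255 m³/d.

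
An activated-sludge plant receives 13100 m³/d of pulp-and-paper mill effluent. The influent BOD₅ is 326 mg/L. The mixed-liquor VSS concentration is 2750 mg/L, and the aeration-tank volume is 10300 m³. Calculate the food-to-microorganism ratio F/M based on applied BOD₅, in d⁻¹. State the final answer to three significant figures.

F/M ≈ 0.151 d⁻¹

Food-to-microorganism ratio F/M = Q S₀ / (V X) = 13100 × 326 / (10300 × 2750) = 0.1508 d⁻¹.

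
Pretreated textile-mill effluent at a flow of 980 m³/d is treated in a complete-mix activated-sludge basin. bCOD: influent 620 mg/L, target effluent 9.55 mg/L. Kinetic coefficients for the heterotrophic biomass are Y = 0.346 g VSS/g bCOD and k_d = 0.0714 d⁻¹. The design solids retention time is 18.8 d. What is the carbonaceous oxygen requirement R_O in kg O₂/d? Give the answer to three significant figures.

R_O ≈ 473 kg O₂/d

Correct the yield for decay: Y_obs = Y/(1 + k_d θ_c) = 0.346 / (1 + 0.0714 × 18.8) = 0.346 / 2.342 = 0.1477.
Q·(S₀ − S) = 980 × (620 − 9.55) × 10⁻³ = 598.2 kg/d removed.
P_X = Y_obs·Q·(S₀ − S) = 0.1477 × 598.2 = 88.37 kg VSS/d.
Carbonaceous O₂ demand = substrate oxidised − cell-mass equivalent = 598.2 − 1.42 × 88.37 = 472.8 kg O₂/d.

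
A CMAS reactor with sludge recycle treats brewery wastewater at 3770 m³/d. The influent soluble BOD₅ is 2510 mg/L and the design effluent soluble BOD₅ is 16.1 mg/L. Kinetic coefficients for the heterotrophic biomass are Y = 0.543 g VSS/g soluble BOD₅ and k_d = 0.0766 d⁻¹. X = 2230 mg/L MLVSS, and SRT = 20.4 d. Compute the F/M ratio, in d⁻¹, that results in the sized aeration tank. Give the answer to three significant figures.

F/M ≈ 0.233 d⁻¹

Steady-state biomass mass balance: V·X·(1 + k_d·θ_c) = Y·Q·(S₀ − S)·θ_c, so V = 0.543 × 3770 × (2510 − 16.1) × 20.4 / [2230 × (1 + 0.0766 × 20.4)] = 1.04×10^8 / 5715 = 18225 m³.
F/M = Q·S₀ / (V·X) = 3770 × 2510 / (18225 × 2230) = 0.2328 g soluble BOD₅·(g VSS·d)⁻¹.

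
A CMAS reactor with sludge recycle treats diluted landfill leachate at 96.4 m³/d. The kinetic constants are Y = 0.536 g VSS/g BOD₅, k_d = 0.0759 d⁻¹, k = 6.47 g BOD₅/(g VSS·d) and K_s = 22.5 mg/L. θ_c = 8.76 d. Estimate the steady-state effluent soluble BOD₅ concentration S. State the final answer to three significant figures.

S ≈ 1.30 mg/L

From the Monod/SRT balance for a CMAS, S = K_s·(1+k_d θ_c)/[θ_c·(Y k − k_d) − 1] = 22.5 × (1 + 0.0759 × 8.76) / [8.76 × (0.536 × 6.47 − 0.0759) − 1] = 37.46 / 28.71 = 1.305 mg/L.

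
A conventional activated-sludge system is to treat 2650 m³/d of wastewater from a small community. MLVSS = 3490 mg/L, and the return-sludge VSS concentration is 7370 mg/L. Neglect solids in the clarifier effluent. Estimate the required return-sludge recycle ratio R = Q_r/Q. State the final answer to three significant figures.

R ≈ 0.899

Solids balance on the clarifier gives (1+R)X = R·X_r, so R = X/(X_r − X) = 3490 / (7370 − 3490) = 0.8995.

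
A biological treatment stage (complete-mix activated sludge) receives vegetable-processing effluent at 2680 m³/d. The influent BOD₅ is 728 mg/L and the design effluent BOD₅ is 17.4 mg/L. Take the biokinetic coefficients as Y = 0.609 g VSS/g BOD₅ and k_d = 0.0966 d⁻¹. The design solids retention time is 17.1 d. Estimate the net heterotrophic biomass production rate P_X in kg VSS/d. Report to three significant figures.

Observed yield with endogenous decay: Y_obs = Y / (1 + k_d·θ_c) = 0.609 / (1 + 0.0966 × 17.1) = 0.609 / 2.652 = 0.2297 g VSS/g BOD₅.
Q·(S₀ − S) = 2680 × (728 − 17.4) × 10⁻³ = 1904 kg/d removed.
So the net sludge growth is P_X = 0.2297 × 1904 = 437.3 kg VSS/d.

P_X ≈ 437 kg VSS/d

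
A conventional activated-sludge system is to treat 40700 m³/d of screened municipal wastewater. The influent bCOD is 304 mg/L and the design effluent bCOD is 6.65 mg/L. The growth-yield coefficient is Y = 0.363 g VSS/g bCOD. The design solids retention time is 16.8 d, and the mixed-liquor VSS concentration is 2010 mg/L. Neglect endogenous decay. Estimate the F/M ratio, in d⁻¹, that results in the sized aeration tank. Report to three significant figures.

With k_d = 0 the design equation reduces to V = Y Q (S₀−S) θ_c / X = 0.363 × 40700 × (304 − 6.65) × 16.8 / 2010 = 36718 m³.
F/M = Q·S₀ / (V·X) = 40700 × 304 / (36718 × 2010) = 0.1676 g bCOD·(g VSS·d)⁻¹.

F/M ≈ 0.168 d⁻¹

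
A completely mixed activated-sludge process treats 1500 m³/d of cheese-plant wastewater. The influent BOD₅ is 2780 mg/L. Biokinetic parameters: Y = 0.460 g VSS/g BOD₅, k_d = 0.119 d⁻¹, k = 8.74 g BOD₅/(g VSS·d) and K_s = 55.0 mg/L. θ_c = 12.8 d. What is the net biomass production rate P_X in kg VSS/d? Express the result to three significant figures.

P_X ≈ 759 kg VSS/d

For a completely mixed reactor with recycle the Lawrence–McCarty relation gives S = K_s·(1 + k_d·θ_c) / [θ_c·(Y·k − k_d) − 1] = 55.0 × (1 + 0.119 × 12.8) / [12.8 × (0.460 × 8.74 − 0.119) − 1] = 138.8 / 48.94 = 2.836 mg/L.
Correct the yield for decay: Y_obs = Y/(1 + k_d θ_c) = 0.460 / (1 + 0.119 × 12.8) = 0.460 / 2.523 = 0.1823.
Mass of BOD₅ removed per day: Q(S₀ − S) = 1500 × 2777 g/m³ = 4166 kg/d.
So the net sludge growth is P_X = 0.1823 × 4166 = 759.4 kg VSS/d.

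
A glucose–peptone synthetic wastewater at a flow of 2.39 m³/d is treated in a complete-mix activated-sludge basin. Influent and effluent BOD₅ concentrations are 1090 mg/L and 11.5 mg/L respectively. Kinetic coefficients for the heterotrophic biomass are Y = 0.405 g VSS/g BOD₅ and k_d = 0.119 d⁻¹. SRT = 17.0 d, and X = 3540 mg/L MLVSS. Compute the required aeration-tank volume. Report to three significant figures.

Steady-state biomass mass balance: V·X·(1 + k_d·θ_c) = Y·Q·(S₀ − S)·θ_c, so V = 0.405 × 2.39 × (1090 − 11.5) × 17.0 / [3540 × (1 + 0.119 × 17.0)] = 1.77×10^4 / 10701 = 1.658 m³.

V ≈ 1.66 m³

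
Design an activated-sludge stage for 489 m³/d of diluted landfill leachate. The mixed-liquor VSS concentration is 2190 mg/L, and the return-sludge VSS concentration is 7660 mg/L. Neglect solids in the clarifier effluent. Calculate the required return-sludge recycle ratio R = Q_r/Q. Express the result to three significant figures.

R ≈ 0.400

Solids balance on the clarifier gives (1+R)X = R·X_r, so R = X/(X_r − X) = 2190 / (7660 − 2190) = 0.4004.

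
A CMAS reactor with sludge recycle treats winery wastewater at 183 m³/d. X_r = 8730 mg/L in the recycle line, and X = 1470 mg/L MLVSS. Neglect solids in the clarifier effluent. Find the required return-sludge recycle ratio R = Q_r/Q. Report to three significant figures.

R ≈ 0.202

R = Q_r/Q = X/(X_r − X) = 1470 / (8730 − 1470) = 0.2025.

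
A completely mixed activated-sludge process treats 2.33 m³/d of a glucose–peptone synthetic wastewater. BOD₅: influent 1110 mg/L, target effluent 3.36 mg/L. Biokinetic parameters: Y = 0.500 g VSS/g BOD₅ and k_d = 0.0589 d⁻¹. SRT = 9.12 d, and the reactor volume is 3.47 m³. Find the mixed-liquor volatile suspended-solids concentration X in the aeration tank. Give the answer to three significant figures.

X ≈ 2200 mg/L

From V·X·(1 + k_d·θ_c) = Y·Q·(S₀ − S)·θ_c: X = 0.500 × 2.33 × (1110 − 3.36) × 9.12 / [3.47 × (1 + 0.0589 × 9.12)] = 2204 mg/L.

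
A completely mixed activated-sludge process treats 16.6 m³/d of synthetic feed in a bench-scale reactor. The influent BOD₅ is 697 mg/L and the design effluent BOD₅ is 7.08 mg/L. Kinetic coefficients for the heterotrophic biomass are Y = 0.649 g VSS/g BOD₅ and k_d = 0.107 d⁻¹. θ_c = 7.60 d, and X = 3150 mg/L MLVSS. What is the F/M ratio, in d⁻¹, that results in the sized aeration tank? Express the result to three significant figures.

From the SRT design equation V = Y Q (S₀−S) θ_c / [X (1 + k_d θ_c)] = 0.649 × 16.6 × (697 − 7.08) × 7.60 / [3150 × (1 + 0.107 × 7.60)] = 5.65×10^4 / 5712 = 9.890 m³.
F/M = applied load / biomass = Q·S₀/(V·X) = 16.6 × 697 / (9.890 × 3150) = 0.3714 d⁻¹.

F/M ≈ 0.371 d⁻¹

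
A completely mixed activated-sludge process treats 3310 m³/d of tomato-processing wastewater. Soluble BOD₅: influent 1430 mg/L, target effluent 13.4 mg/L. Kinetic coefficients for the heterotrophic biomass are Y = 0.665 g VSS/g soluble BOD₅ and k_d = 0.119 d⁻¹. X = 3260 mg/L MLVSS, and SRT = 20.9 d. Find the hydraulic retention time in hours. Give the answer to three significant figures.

Rearranging the biomass balance for a CMAS with decay, V = Y·Q·ΔS·θ_c / [X·(1+k_d θ_c)] = 0.665 × 3310 × (1430 − 13.4) × 20.9 / [3260 × (1 + 0.119 × 20.9)] = 6.52×10^7 / 11368 = 5733 m³.
HRT = V/Q = 5733 m³ / 3310 m³·d⁻¹ = 1.732 d × 24 = 41.57 h.

τ ≈ 41.6 h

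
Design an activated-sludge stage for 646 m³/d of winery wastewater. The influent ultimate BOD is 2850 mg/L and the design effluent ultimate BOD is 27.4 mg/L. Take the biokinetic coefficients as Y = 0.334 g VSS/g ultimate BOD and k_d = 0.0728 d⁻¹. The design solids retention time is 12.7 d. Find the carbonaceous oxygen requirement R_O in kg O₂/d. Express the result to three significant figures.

Observed yield with endogenous decay: Y_obs = Y / (1 + k_d·θ_c) = 0.334 / (1 + 0.0728 × 12.7) = 0.334 / 1.925 = 0.1735 g VSS/g ultimate BOD.
ΔS = 2850 − 27.4 = 2823 mg/L, so the substrate removal rate is 646 × 2823/1000 = 1823 kg ultimate BOD/d.
P_X = Y_obs·Q·(S₀ − S) = 0.1735 × 1823 = 316.4 kg VSS/d.
Carbonaceous O₂ demand = substrate oxidised − cell-mass equivalent = 1823 − 1.42 × 316.4 = 1374 kg O₂/d.

R_O ≈ 1370 kg O₂/d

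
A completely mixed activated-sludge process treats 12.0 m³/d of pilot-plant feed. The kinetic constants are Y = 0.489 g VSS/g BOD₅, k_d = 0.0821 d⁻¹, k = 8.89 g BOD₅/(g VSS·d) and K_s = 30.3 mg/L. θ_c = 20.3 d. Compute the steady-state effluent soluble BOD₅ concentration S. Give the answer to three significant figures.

For a completely mixed reactor with recycle the Lawrence–McCarty relation gives S = K_s·(1 + k_d·θ_c) / [θ_c·(Y·k − k_d) − 1] = 30.3 × (1 + 0.0821 × 20.3) / [20.3 × (0.489 × 8.89 − 0.0821) − 1] = 80.80 / 85.58 = 0.9441 mg/L.

S ≈ 0.944 mg/L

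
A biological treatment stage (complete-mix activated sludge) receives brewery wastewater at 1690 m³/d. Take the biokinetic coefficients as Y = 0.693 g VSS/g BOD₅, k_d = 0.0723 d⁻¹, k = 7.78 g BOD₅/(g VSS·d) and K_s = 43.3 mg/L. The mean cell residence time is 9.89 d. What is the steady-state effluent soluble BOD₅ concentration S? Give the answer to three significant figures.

Effluent substrate depends only on kinetics and SRT: S = K_s(1 + k_d θ_c) / [θ_c(Yk − k_d) − 1] = 43.3 × (1 + 0.0723 × 9.89) / [9.89 × (0.693 × 7.78 − 0.0723) − 1] = 74.26 / 51.61 = 1.439 mg/L.

S ≈ 1.44 mg/L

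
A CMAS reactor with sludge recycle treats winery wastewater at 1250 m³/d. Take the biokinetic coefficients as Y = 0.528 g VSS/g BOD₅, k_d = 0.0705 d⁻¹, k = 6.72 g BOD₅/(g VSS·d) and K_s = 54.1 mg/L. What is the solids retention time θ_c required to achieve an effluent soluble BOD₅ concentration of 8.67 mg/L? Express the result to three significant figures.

From 1/θ_c = Y·k·S/(K_s + S) − k_d: Y·k·S/(K_s+S) = 0.528 × 6.72 × 8.67 / (54.1 + 8.67) = 0.4901 d⁻¹.
1/θ_c = 0.4901 − 0.0705 = 0.4196 d⁻¹, so θ_c = 2.383 d.

θ_c ≈ 2.38 d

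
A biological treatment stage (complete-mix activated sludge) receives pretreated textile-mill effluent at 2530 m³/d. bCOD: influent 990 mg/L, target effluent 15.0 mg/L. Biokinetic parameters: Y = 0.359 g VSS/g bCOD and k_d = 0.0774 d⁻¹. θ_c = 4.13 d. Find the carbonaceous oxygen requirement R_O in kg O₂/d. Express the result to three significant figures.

Correct the yield for decay: Y_obs = Y/(1 + k_d θ_c) = 0.359 / (1 + 0.0774 × 4.13) = 0.359 / 1.320 = 0.2720.
Mass of bCOD removed per day: Q(S₀ − S) = 2530 × 975.0 g/m³ = 2467 kg/d.
P_X = Y_obs·Q·(S₀ − S) = 0.2720 × 2467 = 671.1 kg VSS/d.
R_O = Q·(S₀ − S) − 1.42·P_X = 2467 − 1.42 × 671.1 = 1514 kg O₂/d.

R_O ≈ 1510 kg O₂/d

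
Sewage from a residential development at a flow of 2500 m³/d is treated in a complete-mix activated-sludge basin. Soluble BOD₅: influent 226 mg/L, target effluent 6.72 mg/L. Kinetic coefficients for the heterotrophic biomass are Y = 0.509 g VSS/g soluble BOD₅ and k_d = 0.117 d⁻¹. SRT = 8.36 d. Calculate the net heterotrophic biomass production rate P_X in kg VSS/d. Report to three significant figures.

Correct the yield for decay: Y_obs = Y/(1 + k_d θ_c) = 0.509 / (1 + 0.117 × 8.36) = 0.509 / 1.978 = 0.2573.
Substrate removed = Q·(S₀ − S) = 2500 m³/d × (226 − 6.72) g/m³ = 5.48×10^5 g/d = 548.2 kg/d.
Net biomass production P_X = Y_obs × Q·(S₀ − S) = 0.2573 × 548.2 = 141.1 kg VSS/d.

P_X ≈ 141 kg VSS/d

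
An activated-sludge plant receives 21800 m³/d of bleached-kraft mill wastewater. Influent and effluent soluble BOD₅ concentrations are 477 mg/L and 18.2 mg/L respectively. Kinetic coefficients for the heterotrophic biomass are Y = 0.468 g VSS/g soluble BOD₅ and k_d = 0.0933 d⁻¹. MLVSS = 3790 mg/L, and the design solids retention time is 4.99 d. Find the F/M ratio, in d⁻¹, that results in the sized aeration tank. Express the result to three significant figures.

F/M ≈ 0.652 d⁻¹

From the SRT design equation V = Y Q (S₀−S) θ_c / [X (1 + k_d θ_c)] = 0.468 × 21800 × (477 − 18.2) × 4.99 / [3790 × (1 + 0.0933 × 4.99)] = 2.34×10^7 / 5554 = 4205 m³.
F/M = applied load / biomass = Q·S₀/(V·X) = 21800 × 477 / (4205 × 3790) = 0.6525 d⁻¹.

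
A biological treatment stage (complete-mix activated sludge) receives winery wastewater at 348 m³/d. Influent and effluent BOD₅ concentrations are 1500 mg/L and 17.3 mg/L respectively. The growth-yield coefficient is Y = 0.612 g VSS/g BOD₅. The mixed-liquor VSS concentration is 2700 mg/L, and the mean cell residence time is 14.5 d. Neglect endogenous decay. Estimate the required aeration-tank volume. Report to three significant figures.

V·X = Y·Q·ΔS·θ_c gives V = 0.612 × 348 × (1500 − 17.3) × 14.5 / 2700 = 1696 m³.

V ≈ 1700 m³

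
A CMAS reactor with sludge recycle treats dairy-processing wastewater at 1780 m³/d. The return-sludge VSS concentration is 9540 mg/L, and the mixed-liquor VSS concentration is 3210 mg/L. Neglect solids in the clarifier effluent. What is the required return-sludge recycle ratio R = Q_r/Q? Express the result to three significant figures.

R ≈ 0.507

Solids balance on the clarifier gives (1+R)X = R·X_r, so R = X/(X_r − X) = 3210 / (9540 − 3210) = 0.5071.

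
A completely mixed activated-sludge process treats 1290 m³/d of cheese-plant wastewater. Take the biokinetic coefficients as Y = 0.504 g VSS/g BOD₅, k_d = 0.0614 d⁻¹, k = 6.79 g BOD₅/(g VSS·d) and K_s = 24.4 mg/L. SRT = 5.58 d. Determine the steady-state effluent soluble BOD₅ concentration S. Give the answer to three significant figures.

S ≈ 1.85 mg/L

Effluent substrate depends only on kinetics and SRT: S = K_s(1 + k_d θ_c) / [θ_c(Yk − k_d) − 1] = 24.4 × (1 + 0.0614 × 5.58) / [5.58 × (0.504 × 6.79 − 0.0614) − 1] = 32.76 / 17.75 = 1.845 mg/L.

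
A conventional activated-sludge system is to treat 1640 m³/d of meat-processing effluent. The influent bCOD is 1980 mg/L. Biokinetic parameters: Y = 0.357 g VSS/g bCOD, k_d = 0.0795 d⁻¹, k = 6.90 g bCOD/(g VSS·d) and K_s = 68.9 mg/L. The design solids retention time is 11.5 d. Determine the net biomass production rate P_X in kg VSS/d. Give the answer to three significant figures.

P_X ≈ 604 kg VSS/d

Effluent substrate depends only on kinetics and SRT: S = K_s(1 + k_d θ_c) / [θ_c(Yk − k_d) − 1] = 68.9 × (1 + 0.0795 × 11.5) / [11.5 × (0.357 × 6.90 − 0.0795) − 1] = 131.9 / 26.41 = 4.993 mg/L.
Y_obs = Y / (1 + k_d θ_c) = 0.357 / (1 + 0.0795 × 11.5) = 0.357 / 1.914 = 0.1865.
Q·(S₀ − S) = 1640 × (1980 − 4.99) × 10⁻³ = 3239 kg/d removed.
Net biomass production P_X = Y_obs × Q·(S₀ − S) = 0.1865 × 3239 = 604.1 kg VSS/d.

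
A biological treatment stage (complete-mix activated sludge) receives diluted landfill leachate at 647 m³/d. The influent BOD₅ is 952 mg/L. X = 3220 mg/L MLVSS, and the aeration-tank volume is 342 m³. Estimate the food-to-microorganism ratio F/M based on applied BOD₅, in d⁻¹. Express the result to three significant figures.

F/M ≈ 0.559 d⁻¹

Food-to-microorganism ratio F/M = Q S₀ / (V X) = 647 × 952 / (342.0 × 3220) = 0.5593 d⁻¹.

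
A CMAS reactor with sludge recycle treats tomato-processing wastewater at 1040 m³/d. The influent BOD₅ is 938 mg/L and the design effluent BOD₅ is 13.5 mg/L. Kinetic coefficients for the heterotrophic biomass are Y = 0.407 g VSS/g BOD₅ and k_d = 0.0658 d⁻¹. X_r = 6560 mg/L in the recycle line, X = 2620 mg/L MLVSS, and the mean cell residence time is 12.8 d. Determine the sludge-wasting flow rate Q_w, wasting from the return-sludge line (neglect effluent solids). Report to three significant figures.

Q_w ≈ 32.4 m³/d

From the SRT design equation V = Y Q (S₀−S) θ_c / [X (1 + k_d θ_c)] = 0.407 × 1040 × (938 − 13.5) × 12.8 / [2620 × (1 + 0.0658 × 12.8)] = 5.01×10^6 / 4827 = 1038 m³.
θ_c = V·X/(Q_w·X_r) when wasting from the recycle, so Q_w = V·X/(θ_c·X_r) = 1038 × 2620 / (12.8 × 6560) = 32.38 m³/d.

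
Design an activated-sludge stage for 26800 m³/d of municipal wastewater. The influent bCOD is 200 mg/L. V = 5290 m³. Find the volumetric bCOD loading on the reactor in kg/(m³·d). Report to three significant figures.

L_v ≈ 1.01 kg bCOD/(m³·d)

Applied bCOD load per unit volume = Q·S₀/V = (26800 × 200/1000)/5290 = 1.013 kg bCOD·m⁻³·d⁻¹.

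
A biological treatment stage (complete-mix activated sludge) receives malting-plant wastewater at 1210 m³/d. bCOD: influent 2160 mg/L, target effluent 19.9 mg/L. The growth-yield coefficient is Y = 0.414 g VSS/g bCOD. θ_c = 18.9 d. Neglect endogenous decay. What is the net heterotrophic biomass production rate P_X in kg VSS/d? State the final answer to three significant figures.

No decay correction is needed, so Y_obs = Y = 0.414.
Mass of bCOD removed per day: Q(S₀ − S) = 1210 × 2140 g/m³ = 2590 kg/d.
Net biomass production P_X = Y_obs × Q·(S₀ − S) = 0.4140 × 2590 = 1072 kg VSS/d.

P_X ≈ 1070 kg VSS/d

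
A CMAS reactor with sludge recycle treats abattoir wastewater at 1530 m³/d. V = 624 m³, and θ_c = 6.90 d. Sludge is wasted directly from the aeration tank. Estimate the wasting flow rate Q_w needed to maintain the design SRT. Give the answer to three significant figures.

Q_w ≈ 90.4 m³/d

For wasting at MLVSS concentration, Q_w = V/θ_c = 624.0/6.90 = 90.43 m³/d.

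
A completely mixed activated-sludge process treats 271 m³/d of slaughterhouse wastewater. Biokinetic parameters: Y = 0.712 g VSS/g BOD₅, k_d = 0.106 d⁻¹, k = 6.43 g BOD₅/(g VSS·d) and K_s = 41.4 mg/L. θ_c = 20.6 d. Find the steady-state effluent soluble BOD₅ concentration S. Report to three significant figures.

S ≈ 1.45 mg/L

From the Monod/SRT balance for a CMAS, S = K_s·(1+k_d θ_c)/[θ_c·(Y k − k_d) − 1] = 41.4 × (1 + 0.106 × 20.6) / [20.6 × (0.712 × 6.43 − 0.106) − 1] = 131.8 / 91.13 = 1.446 mg/L.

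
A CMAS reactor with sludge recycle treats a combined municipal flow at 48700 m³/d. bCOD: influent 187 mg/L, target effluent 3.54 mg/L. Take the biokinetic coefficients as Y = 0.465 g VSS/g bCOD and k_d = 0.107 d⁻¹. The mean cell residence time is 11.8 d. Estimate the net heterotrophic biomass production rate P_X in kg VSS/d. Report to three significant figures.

The observed yield is Y_obs = Y/(1 + k_d·θ_c) = 0.465 / (1 + 0.107 × 11.8) = 0.465 / 2.263 = 0.2055 g VSS per g bCOD removed.
Mass of bCOD removed per day: Q(S₀ − S) = 48700 × 183.5 g/m³ = 8935 kg/d.
P_X = Y_obs · Q(S₀ − S) = 0.2055 × 8935 = 1836 kg VSS/d.

P_X ≈ 1840 kg VSS/d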